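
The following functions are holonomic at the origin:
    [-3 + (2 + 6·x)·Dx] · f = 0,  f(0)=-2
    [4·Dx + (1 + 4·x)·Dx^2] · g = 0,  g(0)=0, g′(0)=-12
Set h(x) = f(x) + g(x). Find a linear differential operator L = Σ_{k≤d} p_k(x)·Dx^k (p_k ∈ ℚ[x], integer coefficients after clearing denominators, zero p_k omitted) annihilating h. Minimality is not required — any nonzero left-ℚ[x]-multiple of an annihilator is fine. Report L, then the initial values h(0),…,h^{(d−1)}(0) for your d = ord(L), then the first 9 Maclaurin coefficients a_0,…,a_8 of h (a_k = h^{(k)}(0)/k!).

L = (84 + 144·x)·Dx + (101 + 552·x + 720·x^2)·Dx^2 + (10 + 94·x + 288·x^2 + 288·x^3)·Dx^3  (order 3).
h: a_k = -2, -15, 105/4, -539/8, 12693/64, -401721/640, 1063885/512, -50836845/7168, 405467853/16384, …
ICs: h(0) = -2, h′(0) = -15, h′′(0) = 105/2.

f: a_k = -2, -3, 9/4, -27/8, 405/64, -1701/128, 15309/512, -72171/1024, 2814669/16384, …
g: a_k = 0, -12, 24, -64, 192, -3072/5, 2048, -49152/7, 24576, …
Weyl lclm of L_f,L_g ⇒ L₀ (ord ≤ 3).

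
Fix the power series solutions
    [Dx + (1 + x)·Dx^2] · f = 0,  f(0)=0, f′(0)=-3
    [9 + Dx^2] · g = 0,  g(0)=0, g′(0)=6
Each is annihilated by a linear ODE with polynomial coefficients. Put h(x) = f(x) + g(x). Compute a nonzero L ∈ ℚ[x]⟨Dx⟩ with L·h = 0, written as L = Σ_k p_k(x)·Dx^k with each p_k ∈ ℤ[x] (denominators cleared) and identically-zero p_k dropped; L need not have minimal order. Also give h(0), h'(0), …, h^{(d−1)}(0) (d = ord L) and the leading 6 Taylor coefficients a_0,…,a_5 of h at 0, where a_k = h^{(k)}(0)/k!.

f: a_k = 0, -3, 3/2, -1, 3/4, -3/5, …
g: a_k = 0, 6, 0, -9, 0, 81/20, …
Weyl lclm of L_f,L_g ⇒ L₀ (ord ≤ 4).
L = (135 + 162·x + 81·x^2)·Dx + (99 + 261·x + 243·x^2 + 81·x^3)·Dx^2 + (15 + 18·x + 9·x^2)·Dx^3 + (11 + 29·x + 27·x^2 + 9·x^3)·Dx^4  (order 4).
h: a_k = 0, 3, 3/2, -10, 3/4, 69/20, …
ICs: h(0) = 0, h′(0) = 3, h′′(0) = 3, h′′′(0) = -60.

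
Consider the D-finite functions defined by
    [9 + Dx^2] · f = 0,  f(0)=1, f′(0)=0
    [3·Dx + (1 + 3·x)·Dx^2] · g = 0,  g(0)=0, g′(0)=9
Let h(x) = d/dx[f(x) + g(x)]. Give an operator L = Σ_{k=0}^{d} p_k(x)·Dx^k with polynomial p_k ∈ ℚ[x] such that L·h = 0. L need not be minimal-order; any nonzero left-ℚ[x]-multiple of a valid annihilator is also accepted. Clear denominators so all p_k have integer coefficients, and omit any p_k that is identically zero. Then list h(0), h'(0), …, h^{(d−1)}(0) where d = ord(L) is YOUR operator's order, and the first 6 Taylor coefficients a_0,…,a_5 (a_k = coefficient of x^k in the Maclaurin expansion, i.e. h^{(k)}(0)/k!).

L = (63 + 54·x + 81·x^2) + (9 + 45·x + 81·x^2 + 81·x^3)·Dx + (7 + 6·x + 9·x^2)·Dx^2 + (1 + 5·x + 9·x^2 + 9·x^3)·Dx^3  (order 3).
h: a_k = 9, -36, 81, -459/2, 729, -87723/40, …
ICs: h(0) = 9, h′(0) = -36, h′′(0) = 162.

f: a_k = 1, 0, -9/2, 0, 27/8, 0, …
g: a_k = 0, 9, -27/2, 27, -243/4, 729/5, …
Weyl lclm of L_f,L_g ⇒ L₀ (ord ≤ 4).
h₀' ⇒ L via d/dx closure of L₀.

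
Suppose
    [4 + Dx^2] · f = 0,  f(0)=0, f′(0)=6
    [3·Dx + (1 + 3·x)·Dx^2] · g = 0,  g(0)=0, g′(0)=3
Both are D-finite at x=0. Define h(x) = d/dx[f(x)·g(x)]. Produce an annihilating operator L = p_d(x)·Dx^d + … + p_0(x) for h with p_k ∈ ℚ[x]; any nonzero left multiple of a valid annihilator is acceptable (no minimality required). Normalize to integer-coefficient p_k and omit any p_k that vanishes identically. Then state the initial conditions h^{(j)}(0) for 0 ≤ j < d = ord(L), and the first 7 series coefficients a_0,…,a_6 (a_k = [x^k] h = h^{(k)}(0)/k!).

f: a_k = 0, 6, 0, -4, 0, 4/5, 0, …
g: a_k = 0, 3, -9/2, 9, -81/4, 243/5, -243/2, …
Product ⇒ symmetric product L₀, ord ≤ 4.
Derive L from L₀ (diff closure).
L = (-21880 - 49536·x - 195264·x^2 - 252288·x^3 + 225504·x^4 + 746496·x^5 + 373248·x^6) + (-9384 - 44856·x - 47520·x^2 + 90720·x^3 + 311040·x^4 + 186624·x^5)·Dx + (-6026 - 16344·x - 53892·x^2 - 32832·x^3 + 182736·x^4 + 373248·x^5 + 186624·x^6)·Dx^2 + (-2346 - 11214·x - 11880·x^2 + 22680·x^3 + 77760·x^4 + 46656·x^5)·Dx^3 + (-139 - 990·x - 1269·x^2 + 7560·x^3 + 31590·x^4 + 46656·x^5 + 23328·x^6)·Dx^4  (order 4).
h: a_k = 0, 36, -81, 168, -1035/2, 1548, -22806/5, …
ICs: h(0) = 0, h′(0) = 36, h′′(0) = -162, h′′′(0) = 1008.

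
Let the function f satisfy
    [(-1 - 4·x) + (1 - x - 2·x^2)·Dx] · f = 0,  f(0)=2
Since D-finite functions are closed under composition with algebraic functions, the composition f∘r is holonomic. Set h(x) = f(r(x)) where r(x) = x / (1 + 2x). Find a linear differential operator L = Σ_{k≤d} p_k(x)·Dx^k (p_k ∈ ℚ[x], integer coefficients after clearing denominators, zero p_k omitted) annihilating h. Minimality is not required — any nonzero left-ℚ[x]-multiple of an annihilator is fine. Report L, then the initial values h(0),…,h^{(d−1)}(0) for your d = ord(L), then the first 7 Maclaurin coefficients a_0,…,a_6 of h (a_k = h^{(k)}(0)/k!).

L = (-1 - 6·x) + (1 + 5·x + 6·x^2)·Dx  (order 1).
h: a_k = 2, 2, 2, -6, 18, -54, 162, …
ICs: h(0) = 2.

f: a_k = 2, 2, 6, 10, 22, 42, 86, …
Change of var in L_f (x↦r) gives L₀.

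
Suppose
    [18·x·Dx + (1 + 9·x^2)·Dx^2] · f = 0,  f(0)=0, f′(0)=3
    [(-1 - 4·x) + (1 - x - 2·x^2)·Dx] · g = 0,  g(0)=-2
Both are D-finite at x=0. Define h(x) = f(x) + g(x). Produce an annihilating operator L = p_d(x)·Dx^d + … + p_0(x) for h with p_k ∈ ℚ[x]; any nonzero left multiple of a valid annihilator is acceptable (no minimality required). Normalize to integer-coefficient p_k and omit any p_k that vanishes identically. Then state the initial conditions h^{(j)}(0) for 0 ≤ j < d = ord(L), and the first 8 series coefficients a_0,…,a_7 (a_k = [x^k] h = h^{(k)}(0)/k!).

L = (18 - 72·x - 918·x^2 - 1872·x^3 - 4608·x^4 - 1296·x^6)·Dx + (-8 - 30·x - 278·x^3 - 1788·x^4 - 3216·x^5 - 324·x^6 - 1296·x^7)·Dx^2 + (1 + 4·x + 24·x^2 + 4·x^3 + 103·x^4 - 300·x^5 - 312·x^6 - 108·x^7 - 216·x^8)·Dx^3  (order 3).
h: a_k = -2, 1, -6, -19, -22, 33/5, -86, -3377/7, …
ICs: h(0) = -2, h′(0) = 1, h′′(0) = -12.

f: a_k = 0, 3, 0, -9, 0, 243/5, 0, -2187/7, …
g: a_k = -2, -2, -6, -10, -22, -42, -86, -170, …
Sum ⇒ L₀ = lclm(L_f,L_g) in ℚ(x)⟨Dx⟩.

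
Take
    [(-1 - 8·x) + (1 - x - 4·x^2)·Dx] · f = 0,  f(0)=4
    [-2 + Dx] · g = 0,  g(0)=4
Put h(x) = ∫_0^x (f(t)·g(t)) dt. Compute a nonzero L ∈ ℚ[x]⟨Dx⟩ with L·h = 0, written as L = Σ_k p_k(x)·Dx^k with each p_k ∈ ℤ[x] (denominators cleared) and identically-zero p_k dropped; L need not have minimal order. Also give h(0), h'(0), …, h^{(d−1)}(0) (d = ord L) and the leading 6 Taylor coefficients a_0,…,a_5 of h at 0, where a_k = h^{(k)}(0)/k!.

f: a_k = 4, 4, 20, 36, 116, 260, …
g: a_k = 4, 8, 8, 16/3, 8/3, 16/15, …
Sym-product of L_f,L_g gives L₀ (≤ ord 1).
h=∫h₀ ⇒ L = L₀·Dx.
L = (3 + 6·x - 8·x^2)·Dx + (-1 + x + 4·x^2)·Dx^2  (order 2).
h: a_k = 0, 16, 24, 48, 268/3, 944/5, …
ICs: h(0) = 0, h′(0) = 16.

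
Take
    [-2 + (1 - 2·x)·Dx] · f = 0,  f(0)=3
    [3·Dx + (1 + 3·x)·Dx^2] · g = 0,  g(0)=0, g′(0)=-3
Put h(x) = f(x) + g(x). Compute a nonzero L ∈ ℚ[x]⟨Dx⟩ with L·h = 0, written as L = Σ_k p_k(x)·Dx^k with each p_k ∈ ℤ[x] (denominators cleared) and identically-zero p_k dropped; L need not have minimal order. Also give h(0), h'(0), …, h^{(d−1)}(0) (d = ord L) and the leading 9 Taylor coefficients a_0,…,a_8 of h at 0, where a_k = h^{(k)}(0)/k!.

L = (144 + 72·x)·Dx + (6 + 216·x + 144·x^2)·Dx^2 + (-7 - 13·x + 36·x^2 + 36·x^3)·Dx^3  (order 3).
h: a_k = 3, 3, 33/2, 15, 273/4, 237/5, 627/2, 501/7, 12705/8, …
ICs: h(0) = 3, h′(0) = 3, h′′(0) = 33.

f: a_k = 3, 6, 12, 24, 48, 96, 192, 384, 768, …
g: a_k = 0, -3, 9/2, -9, 81/4, -243/5, 243/2, -2187/7, 6561/8, …
L₀ := lclm(L_f,L_g); ord L₀ ≤ 1+2.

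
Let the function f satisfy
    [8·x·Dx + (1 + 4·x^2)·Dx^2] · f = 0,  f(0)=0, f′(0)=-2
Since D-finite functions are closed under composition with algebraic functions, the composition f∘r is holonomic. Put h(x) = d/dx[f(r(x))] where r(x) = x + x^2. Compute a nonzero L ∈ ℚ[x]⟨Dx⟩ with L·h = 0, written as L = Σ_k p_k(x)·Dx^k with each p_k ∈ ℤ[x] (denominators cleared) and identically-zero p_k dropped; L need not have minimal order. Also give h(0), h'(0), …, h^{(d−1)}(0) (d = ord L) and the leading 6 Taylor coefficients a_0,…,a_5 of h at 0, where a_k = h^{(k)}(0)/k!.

f: a_k = 0, -2, 0, 8/3, 0, -32/5, …
Change of var in L_f (x↦r) gives L₀.
h₀' ⇒ L via d/dx closure of L₀.
L = (-2 + 8·x + 32·x^2 + 48·x^3 + 24·x^4) + (1 + 2·x + 4·x^2 + 16·x^3 + 20·x^4 + 8·x^5)·Dx  (order 1).
h: a_k = -2, -4, 8, 32, 8, -176, …
ICs: h(0) = -2.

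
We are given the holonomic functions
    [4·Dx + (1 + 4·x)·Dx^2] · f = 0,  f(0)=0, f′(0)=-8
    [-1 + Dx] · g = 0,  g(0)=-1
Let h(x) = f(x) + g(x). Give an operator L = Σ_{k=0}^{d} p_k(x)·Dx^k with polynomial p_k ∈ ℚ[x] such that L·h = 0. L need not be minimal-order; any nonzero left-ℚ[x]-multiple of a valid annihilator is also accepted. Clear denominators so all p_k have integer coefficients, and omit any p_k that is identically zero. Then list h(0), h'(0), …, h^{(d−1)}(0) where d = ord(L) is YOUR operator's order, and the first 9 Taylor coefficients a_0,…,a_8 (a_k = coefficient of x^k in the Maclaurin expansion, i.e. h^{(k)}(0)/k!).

L = (-36 - 16·x)·Dx + (31 - 8·x - 16·x^2)·Dx^2 + (5 + 24·x + 16·x^2)·Dx^3  (order 3).
h: a_k = -1, -9, 31/2, -257/6, 3071/24, -49153/120, 983039/720, -3370423/720, 660602879/40320, …
ICs: h(0) = -1, h′(0) = -9, h′′(0) = 31.

f: a_k = 0, -8, 16, -128/3, 128, -2048/5, 4096/3, -32768/7, 16384, …
g: a_k = -1, -1, -1/2, -1/6, -1/24, -1/120, -1/720, -1/5040, -1/40320, …
f+g: L₀ = lclm(L_f,L_g), ord ≤ 2+1.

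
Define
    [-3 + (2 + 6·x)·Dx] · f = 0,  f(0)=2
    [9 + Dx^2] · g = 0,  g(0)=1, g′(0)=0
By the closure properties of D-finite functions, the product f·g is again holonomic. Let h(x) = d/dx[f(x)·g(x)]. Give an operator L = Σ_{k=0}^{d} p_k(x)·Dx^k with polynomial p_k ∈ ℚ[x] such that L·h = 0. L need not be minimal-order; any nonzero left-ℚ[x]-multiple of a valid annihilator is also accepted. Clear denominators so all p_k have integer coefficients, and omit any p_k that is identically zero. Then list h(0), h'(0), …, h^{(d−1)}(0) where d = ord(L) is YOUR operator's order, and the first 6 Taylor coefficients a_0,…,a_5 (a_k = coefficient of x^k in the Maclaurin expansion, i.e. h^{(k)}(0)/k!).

L = (477 + 3888·x + 11016·x^2 + 15552·x^3 + 11664·x^4) + (-12 - 324·x - 1296·x^2 - 1296·x^3)·Dx + (28 + 264·x + 972·x^2 + 1728·x^3 + 1296·x^4)·Dx^2  (order 2).
h: a_k = 3, -45/2, -243/8, 675/16, 5265/128, -84807/1280, …
ICs: h(0) = 3, h′(0) = -45/2.

f: a_k = 2, 3, -9/4, 27/8, -405/64, 1701/128, …
g: a_k = 1, 0, -9/2, 0, 27/8, 0, …
L₀ := L_f ⊗_s L_g (sym. prod.), ord ≤ 2.
h=h₀': d/dx-closure on L₀ ⇒ L.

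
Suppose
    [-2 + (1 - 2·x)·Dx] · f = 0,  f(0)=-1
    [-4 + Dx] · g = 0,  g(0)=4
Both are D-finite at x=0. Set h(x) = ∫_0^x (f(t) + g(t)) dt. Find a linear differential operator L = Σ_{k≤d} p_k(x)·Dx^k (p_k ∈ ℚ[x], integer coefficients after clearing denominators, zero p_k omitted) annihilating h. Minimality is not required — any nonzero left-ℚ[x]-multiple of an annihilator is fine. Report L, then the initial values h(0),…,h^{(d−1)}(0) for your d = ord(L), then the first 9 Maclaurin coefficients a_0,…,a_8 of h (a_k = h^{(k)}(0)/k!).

L = -32·x·Dx + (-4 + 32·x - 32·x^2)·Dx^2 + (1 - 6·x + 8·x^2)·Dx^3  (order 3).
h: a_k = 0, 3, 7, 28/3, 26/3, 16/3, 16/45, -1856/315, -4528/315, …
ICs: h(0) = 0, h′(0) = 3, h′′(0) = 14.

f: a_k = -1, -2, -4, -8, -16, -32, -64, -128, -256, …
g: a_k = 4, 16, 32, 128/3, 128/3, 512/15, 1024/45, 4096/315, 2048/315, …
h₀=f+g: left-lcm gives L₀, ord ≤ 2.
∫: right-multiply L₀ by Dx.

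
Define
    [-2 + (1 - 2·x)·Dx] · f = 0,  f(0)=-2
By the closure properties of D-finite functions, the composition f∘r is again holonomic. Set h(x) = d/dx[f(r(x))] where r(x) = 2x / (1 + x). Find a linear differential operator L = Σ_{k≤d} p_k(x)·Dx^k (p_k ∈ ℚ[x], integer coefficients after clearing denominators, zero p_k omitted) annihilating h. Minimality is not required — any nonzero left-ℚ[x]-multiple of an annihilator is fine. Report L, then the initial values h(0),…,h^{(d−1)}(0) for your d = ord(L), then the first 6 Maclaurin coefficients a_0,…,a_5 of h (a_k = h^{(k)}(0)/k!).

L = 6 + (-1 + 3·x)·Dx  (order 1).
h: a_k = -8, -48, -216, -864, -3240, -11664, …
ICs: h(0) = -8.

f: a_k = -2, -4, -8, -16, -32, -64, …
h₀=f(r): pull back L_f along r ⇒ L₀.
h=h₀': d/dx-closure on L₀ ⇒ L.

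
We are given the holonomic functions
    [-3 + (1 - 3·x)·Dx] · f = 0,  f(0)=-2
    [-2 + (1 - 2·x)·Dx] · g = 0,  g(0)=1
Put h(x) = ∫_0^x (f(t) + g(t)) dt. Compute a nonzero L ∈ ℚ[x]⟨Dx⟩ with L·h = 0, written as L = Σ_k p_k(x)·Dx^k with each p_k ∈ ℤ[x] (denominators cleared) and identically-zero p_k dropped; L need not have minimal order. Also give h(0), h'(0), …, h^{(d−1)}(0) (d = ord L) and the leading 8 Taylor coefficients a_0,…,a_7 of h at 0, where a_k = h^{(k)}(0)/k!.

L = -12·Dx + (10 - 24·x)·Dx^2 + (-1 + 5·x - 6·x^2)·Dx^3  (order 3).
h: a_k = 0, -1, -2, -14/3, -23/2, -146/5, -227/3, -1394/7, …
ICs: h(0) = 0, h′(0) = -1, h′′(0) = -4.

f: a_k = -2, -6, -18, -54, -162, -486, -1458, -4374, …
g: a_k = 1, 2, 4, 8, 16, 32, 64, 128, …
L₀ := lclm(L_f,L_g); ord L₀ ≤ 1+1.
h=∫h₀ ⇒ L = L₀·Dx.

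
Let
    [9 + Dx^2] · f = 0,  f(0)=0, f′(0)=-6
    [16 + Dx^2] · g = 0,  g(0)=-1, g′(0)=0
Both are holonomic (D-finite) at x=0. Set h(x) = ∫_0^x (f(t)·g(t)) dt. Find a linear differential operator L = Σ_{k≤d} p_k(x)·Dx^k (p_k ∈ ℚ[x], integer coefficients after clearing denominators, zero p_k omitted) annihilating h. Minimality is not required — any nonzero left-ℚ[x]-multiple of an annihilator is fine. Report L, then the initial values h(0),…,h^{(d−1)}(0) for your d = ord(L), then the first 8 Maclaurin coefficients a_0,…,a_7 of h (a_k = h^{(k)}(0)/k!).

f: a_k = 0, -6, 0, 9, 0, -81/20, 0, 243/280, …
g: a_k = -1, 0, 8, 0, -32/3, 0, 256/45, 0, …
h₀=f·g: eliminate ⇒ L₀, order ≤ 2·2.
Integrate: L := L₀·Dx.
L = 49·Dx + 50·Dx^3 + Dx^5  (order 5).
h: a_k = 0, 0, 3, 0, -57/4, 0, 2801/120, 0, …
ICs: h(0) = 0, h′(0) = 0, h′′(0) = 6, h′′′(0) = 0, h′′′′(0) = -342.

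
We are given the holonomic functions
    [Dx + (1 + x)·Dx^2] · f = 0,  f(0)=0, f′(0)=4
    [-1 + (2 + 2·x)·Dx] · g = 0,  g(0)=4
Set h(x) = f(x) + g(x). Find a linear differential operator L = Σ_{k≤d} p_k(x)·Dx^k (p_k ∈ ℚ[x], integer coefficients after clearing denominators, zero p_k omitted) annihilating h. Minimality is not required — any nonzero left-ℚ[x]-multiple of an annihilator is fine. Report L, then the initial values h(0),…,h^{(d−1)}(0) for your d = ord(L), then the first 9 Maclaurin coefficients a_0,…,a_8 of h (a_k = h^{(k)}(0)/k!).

f: a_k = 0, 4, -2, 4/3, -1, 4/5, -2/3, 4/7, -1/2, …
g: a_k = 4, 2, -1/2, 1/4, -5/32, 7/64, -21/256, 33/512, -429/8192, …
Sum ⇒ L₀ = lclm(L_f,L_g) in ℚ(x)⟨Dx⟩.
L = Dx + (5 + 5·x)·Dx^2 + (2 + 4·x + 2·x^2)·Dx^3  (order 3).
h: a_k = 4, 6, -5/2, 19/12, -37/32, 291/320, -575/768, 2279/3584, -4525/8192, …
ICs: h(0) = 4, h′(0) = 6, h′′(0) = -5.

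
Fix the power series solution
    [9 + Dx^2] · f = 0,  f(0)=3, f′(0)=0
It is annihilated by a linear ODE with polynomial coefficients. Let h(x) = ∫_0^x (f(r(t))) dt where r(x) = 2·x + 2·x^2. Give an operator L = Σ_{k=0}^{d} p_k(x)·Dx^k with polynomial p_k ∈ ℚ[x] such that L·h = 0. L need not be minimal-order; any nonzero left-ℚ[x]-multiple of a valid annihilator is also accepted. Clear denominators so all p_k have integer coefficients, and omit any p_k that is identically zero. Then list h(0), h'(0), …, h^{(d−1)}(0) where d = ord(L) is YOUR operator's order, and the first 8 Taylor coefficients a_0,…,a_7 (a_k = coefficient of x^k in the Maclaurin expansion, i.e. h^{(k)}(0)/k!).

f: a_k = 3, 0, -27/2, 0, 81/8, 0, -243/80, 0, …
Substitute x→r, Dx→(1/r')Dx; clear ⇒ L₀.
∫: right-multiply L₀ by Dx.
L = (36 + 216·x + 432·x^2 + 288·x^3)·Dx - 2·Dx^2 + (1 + 2·x)·Dx^3  (order 3).
h: a_k = 0, 3, 0, -18, -27, 108/5, 108, 3888/35, …
ICs: h(0) = 0, h′(0) = 3, h′′(0) = 0.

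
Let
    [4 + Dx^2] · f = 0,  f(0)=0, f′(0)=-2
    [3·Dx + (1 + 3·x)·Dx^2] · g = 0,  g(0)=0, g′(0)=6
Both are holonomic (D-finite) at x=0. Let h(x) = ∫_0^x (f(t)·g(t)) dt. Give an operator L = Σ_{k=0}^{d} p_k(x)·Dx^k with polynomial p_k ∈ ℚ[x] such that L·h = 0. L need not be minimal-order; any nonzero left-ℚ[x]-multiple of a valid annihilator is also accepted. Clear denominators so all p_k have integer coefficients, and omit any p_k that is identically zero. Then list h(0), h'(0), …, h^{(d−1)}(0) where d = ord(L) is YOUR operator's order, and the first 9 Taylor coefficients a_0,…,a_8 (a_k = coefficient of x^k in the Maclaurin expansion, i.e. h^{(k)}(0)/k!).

f: a_k = 0, -2, 0, 4/3, 0, -4/15, 0, 8/315, 0, …
g: a_k = 0, 6, -9, 18, -81/2, 486/5, -243, 4374/7, -6561/4, …
f·g: L₀ = L_f ⊗_s L_g, ord ≤ 2·2.
h=∫₀ˣh₀: take L = L₀·Dx.
L = (-1112 - 1248·x + 7344·x^2 + 27648·x^3 + 20736·x^4)·Dx + (-48 + 2160·x + 10368·x^2 + 10368·x^3)·Dx^2 + (-250 + 240·x + 4968·x^2 + 13824·x^3 + 10368·x^4)·Dx^3 + (-12 + 540·x + 2592·x^2 + 2592·x^3)·Dx^4 + (7 + 138·x + 783·x^2 + 1728·x^3 + 1296·x^4)·Dx^5  (order 5).
h: a_k = 0, 0, 0, -4, 9/2, -28/5, 23/2, -172/7, 543/10, …
ICs: h(0) = 0, h′(0) = 0, h′′(0) = 0, h′′′(0) = -24, h′′′′(0) = 108.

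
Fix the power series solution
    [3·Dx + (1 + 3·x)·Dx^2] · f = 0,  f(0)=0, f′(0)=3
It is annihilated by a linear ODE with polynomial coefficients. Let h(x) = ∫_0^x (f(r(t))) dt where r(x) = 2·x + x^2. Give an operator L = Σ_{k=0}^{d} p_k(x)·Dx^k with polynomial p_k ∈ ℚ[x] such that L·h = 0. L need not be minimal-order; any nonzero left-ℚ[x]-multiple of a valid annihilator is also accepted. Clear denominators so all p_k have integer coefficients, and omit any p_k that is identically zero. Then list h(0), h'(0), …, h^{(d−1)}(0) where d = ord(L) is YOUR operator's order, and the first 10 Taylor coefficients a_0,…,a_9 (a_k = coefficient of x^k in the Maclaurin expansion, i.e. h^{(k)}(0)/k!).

L = (5 + 6·x + 3·x^2)·Dx^2 + (1 + 7·x + 9·x^2 + 3·x^3)·Dx^3  (order 3).
h: a_k = 0, 0, 3, -5, 27/2, -441/10, 801/5, -4365/7, 71361/28, -43209/4, …
ICs: h(0) = 0, h′(0) = 0, h′′(0) = 6.

f: a_k = 0, 3, -9/2, 9, -81/4, 243/5, -243/2, 2187/7, -6561/8, 2187, …
Substitute x→r, Dx→(1/r')Dx; clear ⇒ L₀.
h=∫₀ˣh₀: take L = L₀·Dx.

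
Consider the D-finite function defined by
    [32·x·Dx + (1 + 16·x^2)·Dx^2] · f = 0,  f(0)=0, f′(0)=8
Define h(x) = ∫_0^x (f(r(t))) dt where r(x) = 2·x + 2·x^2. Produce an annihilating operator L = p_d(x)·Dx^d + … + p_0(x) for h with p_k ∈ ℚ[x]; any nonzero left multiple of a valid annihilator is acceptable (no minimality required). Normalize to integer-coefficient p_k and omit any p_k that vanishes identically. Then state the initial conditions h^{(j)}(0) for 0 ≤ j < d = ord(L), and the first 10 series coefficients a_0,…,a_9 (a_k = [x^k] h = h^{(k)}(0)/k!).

f: a_k = 0, 8, 0, -128/3, 0, 2048/5, 0, -32768/7, 0, 524288/9, …
f∘r: x↦r, Dx↦Dx/r' in L_f ⇒ L₀.
h=∫₀ˣh₀: take L = L₀·Dx.
L = (-2 + 128·x + 512·x^2 + 768·x^3 + 384·x^4)·Dx^2 + (1 + 2·x + 64·x^2 + 256·x^3 + 320·x^4 + 128·x^5)·Dx^3  (order 3).
h: a_k = 0, 0, 8, 16/3, -256/3, -1024/5, 30208/15, 195584/21, -409600/7, -4063232/9, …
ICs: h(0) = 0, h′(0) = 0, h′′(0) = 16.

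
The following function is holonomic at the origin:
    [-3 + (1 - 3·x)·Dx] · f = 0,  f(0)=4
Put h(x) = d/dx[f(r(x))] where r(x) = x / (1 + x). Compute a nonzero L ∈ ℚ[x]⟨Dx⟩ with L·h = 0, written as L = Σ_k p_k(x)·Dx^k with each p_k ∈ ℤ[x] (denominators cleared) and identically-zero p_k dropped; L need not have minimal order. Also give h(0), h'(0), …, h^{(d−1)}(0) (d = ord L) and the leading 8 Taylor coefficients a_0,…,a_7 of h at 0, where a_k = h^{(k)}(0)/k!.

f: a_k = 4, 12, 36, 108, 324, 972, 2916, 8748, …
Change of var in L_f (x↦r) gives L₀.
Differentiate: ansatz ord ≤ ord L₀ ⇒ L.
L = 4 + (-1 + 2·x)·Dx  (order 1).
h: a_k = 12, 48, 144, 384, 960, 2304, 5376, 12288, …
ICs: h(0) = 12.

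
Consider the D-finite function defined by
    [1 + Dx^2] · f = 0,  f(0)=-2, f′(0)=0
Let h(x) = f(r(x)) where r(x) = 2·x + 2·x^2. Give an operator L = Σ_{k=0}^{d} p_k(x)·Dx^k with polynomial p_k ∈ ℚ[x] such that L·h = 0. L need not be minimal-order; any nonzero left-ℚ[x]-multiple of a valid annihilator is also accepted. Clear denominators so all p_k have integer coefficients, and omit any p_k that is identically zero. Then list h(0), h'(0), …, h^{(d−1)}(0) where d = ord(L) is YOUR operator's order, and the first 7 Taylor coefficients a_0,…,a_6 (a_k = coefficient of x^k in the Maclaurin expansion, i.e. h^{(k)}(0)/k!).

f: a_k = -2, 0, 1, 0, -1/12, 0, 1/360, …
L₀ from L_f via x↦r, Dx↦r'^{-1}Dx.
L = (4 + 24·x + 48·x^2 + 32·x^3) - 2·Dx + (1 + 2·x)·Dx^2  (order 2).
h: a_k = -2, 0, 4, 8, 8/3, -16/3, -352/45, …
ICs: h(0) = -2, h′(0) = 0.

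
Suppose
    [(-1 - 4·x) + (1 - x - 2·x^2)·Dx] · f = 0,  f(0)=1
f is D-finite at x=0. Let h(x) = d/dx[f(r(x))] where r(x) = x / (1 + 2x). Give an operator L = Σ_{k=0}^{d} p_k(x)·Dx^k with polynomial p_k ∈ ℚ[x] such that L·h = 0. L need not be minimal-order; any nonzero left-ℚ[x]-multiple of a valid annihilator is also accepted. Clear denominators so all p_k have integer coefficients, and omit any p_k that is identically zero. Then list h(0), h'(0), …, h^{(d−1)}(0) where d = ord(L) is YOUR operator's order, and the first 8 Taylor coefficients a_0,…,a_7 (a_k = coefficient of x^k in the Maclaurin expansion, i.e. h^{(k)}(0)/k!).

L = 2 + (-1 - 11·x - 36·x^2 - 36·x^3)·Dx  (order 1).
h: a_k = 1, 2, -9, 36, -135, 486, -1701, 5832, …
ICs: h(0) = 1.

f: a_k = 1, 1, 3, 5, 11, 21, 43, 85, …
Substitute x→r, Dx→(1/r')Dx; clear ⇒ L₀.
Differentiate: ansatz ord ≤ ord L₀ ⇒ L.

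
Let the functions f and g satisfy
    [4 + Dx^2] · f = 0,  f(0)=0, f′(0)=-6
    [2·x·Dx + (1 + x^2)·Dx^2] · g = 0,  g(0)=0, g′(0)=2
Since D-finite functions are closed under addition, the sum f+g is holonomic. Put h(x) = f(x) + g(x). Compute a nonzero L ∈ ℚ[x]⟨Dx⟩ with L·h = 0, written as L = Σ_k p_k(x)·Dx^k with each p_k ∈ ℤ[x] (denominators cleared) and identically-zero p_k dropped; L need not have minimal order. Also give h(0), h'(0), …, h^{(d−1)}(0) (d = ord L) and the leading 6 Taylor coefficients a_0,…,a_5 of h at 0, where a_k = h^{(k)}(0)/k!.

f: a_k = 0, -6, 0, 4, 0, -4/5, …
g: a_k = 0, 2, 0, -2/3, 0, 2/5, …
L₀ := lclm(L_f,L_g); ord L₀ ≤ 2+2.
L = (-32·x + 80·x^3 + 16·x^5)·Dx + (4 + 32·x^2 + 36·x^4 + 8·x^6)·Dx^2 + (-8·x + 20·x^3 + 4·x^5)·Dx^3 + (1 + 8·x^2 + 9·x^4 + 2·x^6)·Dx^4  (order 4).
h: a_k = 0, -4, 0, 10/3, 0, -2/5, …
ICs: h(0) = 0, h′(0) = -4, h′′(0) = 0, h′′′(0) = 20.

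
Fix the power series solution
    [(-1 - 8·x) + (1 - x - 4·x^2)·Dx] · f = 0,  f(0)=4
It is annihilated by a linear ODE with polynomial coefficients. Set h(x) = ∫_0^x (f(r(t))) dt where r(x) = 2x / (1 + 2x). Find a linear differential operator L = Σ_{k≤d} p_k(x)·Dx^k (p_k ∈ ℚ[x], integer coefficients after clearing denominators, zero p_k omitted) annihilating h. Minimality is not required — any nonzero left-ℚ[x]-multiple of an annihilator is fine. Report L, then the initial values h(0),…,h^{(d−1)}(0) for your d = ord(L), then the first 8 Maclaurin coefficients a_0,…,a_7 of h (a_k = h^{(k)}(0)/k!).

L = (2 + 36·x)·Dx + (-1 - 4·x + 12·x^2 + 32·x^3)·Dx^2  (order 2).
h: a_k = 0, 4, 4, 64/3, 0, 1024/5, -1024/3, 20480/7, …
ICs: h(0) = 0, h′(0) = 4.

f: a_k = 4, 4, 20, 36, 116, 260, 724, 1764, …
h₀=f(r): pull back L_f along r ⇒ L₀.
h=∫₀ˣh₀: take L = L₀·Dx.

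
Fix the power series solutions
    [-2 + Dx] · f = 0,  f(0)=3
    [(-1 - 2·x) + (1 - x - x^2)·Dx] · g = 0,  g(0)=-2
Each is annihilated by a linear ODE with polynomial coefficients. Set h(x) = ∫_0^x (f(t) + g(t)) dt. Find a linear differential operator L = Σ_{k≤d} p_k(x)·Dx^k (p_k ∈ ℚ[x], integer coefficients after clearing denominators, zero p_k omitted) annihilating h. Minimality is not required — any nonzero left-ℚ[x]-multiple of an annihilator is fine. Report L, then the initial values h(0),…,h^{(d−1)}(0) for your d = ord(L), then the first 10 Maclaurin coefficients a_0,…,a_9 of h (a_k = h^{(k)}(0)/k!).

L = (4 + 8·x + 24·x^2 + 8·x^3)·Dx + (-14·x - 10·x^2 + 8·x^3 + 4·x^4)·Dx^2 + (-1 + 5·x - x^2 - 6·x^3 - 2·x^4)·Dx^3  (order 3).
h: a_k = 0, 1, 2, 2/3, -1/2, -8/5, -38/15, -386/105, -2201/420, -7138/945, …
ICs: h(0) = 0, h′(0) = 1, h′′(0) = 4.

f: a_k = 3, 6, 6, 4, 2, 4/5, 4/15, 8/105, 2/105, 4/945, …
g: a_k = -2, -2, -4, -6, -10, -16, -26, -42, -68, -110, …
Weyl lclm of L_f,L_g ⇒ L₀ (ord ≤ 2).
h=∫h₀ ⇒ L = L₀·Dx.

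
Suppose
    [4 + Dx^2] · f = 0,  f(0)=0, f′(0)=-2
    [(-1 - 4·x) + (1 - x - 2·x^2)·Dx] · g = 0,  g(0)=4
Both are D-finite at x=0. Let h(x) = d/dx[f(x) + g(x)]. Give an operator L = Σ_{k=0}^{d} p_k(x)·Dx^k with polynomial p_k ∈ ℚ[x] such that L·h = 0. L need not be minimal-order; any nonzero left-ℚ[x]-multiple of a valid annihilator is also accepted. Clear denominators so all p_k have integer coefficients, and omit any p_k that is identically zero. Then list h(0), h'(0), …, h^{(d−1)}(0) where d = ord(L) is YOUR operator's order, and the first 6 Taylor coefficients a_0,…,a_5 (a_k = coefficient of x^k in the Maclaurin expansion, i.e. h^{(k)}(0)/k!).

L = (576 + 2400·x + 5616·x^2 + 3360·x^3 + 3840·x^4 + 1152·x^5 + 768·x^6) + (-68 - 236·x + 240·x^2 + 488·x^3 + 560·x^4 + 672·x^5 + 448·x^6 + 256·x^7)·Dx + (144 + 600·x + 1404·x^2 + 840·x^3 + 960·x^4 + 288·x^5 + 192·x^6)·Dx^2 + (-17 - 59·x + 60·x^2 + 122·x^3 + 140·x^4 + 168·x^5 + 112·x^6 + 64·x^7)·Dx^3  (order 3).
h: a_k = 2, 24, 64, 176, 1256/3, 1032, …
ICs: h(0) = 2, h′(0) = 24, h′′(0) = 128.

f: a_k = 0, -2, 0, 4/3, 0, -4/15, …
g: a_k = 4, 4, 12, 20, 44, 84, …
Sum ⇒ L₀ = lclm(L_f,L_g) in ℚ(x)⟨Dx⟩.
Differentiate: ansatz ord ≤ ord L₀ ⇒ L.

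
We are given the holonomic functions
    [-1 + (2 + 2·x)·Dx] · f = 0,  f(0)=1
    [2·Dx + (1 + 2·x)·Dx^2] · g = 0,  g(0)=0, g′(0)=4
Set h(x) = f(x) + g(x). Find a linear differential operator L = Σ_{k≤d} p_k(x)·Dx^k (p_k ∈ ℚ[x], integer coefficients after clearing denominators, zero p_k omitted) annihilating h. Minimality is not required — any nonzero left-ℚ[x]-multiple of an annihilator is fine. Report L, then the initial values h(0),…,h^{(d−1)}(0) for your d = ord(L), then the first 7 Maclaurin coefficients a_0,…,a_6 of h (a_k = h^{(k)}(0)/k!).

L = (10 + 4·x)·Dx + (29 + 52·x + 20·x^2)·Dx^2 + (6 + 22·x + 24·x^2 + 8·x^3)·Dx^3  (order 3).
h: a_k = 1, 9/2, -33/8, 259/48, -1029/128, 16419/1280, -65599/3072, …
ICs: h(0) = 1, h′(0) = 9/2, h′′(0) = -33/4.

f: a_k = 1, 1/2, -1/8, 1/16, -5/128, 7/256, -21/1024, …
g: a_k = 0, 4, -4, 16/3, -8, 64/5, -64/3, …
L₀ := lclm(L_f,L_g); ord L₀ ≤ 1+2.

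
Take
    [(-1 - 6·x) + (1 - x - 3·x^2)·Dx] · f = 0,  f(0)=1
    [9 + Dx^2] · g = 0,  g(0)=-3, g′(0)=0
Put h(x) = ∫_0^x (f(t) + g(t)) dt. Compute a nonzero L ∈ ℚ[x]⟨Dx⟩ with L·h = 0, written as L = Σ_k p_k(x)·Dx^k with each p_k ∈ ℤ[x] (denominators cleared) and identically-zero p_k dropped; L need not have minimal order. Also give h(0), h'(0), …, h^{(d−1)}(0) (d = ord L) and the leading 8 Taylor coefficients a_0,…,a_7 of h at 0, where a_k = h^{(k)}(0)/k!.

L = (459 + 2916·x + 1539·x^2 + 3888·x^3 + 3645·x^4 + 4374·x^5)·Dx + (-153 + 153·x + 378·x^2 - 405·x^3 + 2187·x^5 + 2187·x^6)·Dx^2 + (51 + 324·x + 171·x^2 + 432·x^3 + 405·x^4 + 486·x^5)·Dx^3 + (-17 + 17·x + 42·x^2 - 45·x^3 + 243·x^5 + 243·x^6)·Dx^4  (order 4).
h: a_k = 0, -2, 1/2, 35/6, 7/4, 71/40, 20/3, 8003/560, …
ICs: h(0) = 0, h′(0) = -2, h′′(0) = 1, h′′′(0) = 35.

f: a_k = 1, 1, 4, 7, 19, 40, 97, 217, …
g: a_k = -3, 0, 27/2, 0, -81/8, 0, 243/80, 0, …
f+g: L₀ = lclm(L_f,L_g), ord ≤ 1+2.
h=∫₀ˣh₀: take L = L₀·Dx.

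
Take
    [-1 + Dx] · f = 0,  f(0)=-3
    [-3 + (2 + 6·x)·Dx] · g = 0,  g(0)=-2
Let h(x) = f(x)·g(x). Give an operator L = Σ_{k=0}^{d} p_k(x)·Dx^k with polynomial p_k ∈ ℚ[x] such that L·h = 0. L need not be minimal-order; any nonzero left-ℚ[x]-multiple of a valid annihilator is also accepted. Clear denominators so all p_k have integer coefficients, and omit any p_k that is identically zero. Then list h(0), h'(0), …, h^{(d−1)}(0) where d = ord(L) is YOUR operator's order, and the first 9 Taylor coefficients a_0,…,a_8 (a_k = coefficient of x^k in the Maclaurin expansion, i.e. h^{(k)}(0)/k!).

L = (-5 - 6·x) + (2 + 6·x)·Dx  (order 1).
h: a_k = 6, 15, 21/4, 71/8, -671/64, 16157/640, -88837/1536, 14933039/107520, -589833983/1720320, …
ICs: h(0) = 6.

f: a_k = -3, -3, -3/2, -1/2, -1/8, -1/40, -1/240, -1/1680, -1/13440, …
g: a_k = -2, -3, 9/4, -27/8, 405/64, -1701/128, 15309/512, -72171/1024, 2814669/16384, …
f·g: L₀ = L_f ⊗_s L_g, ord ≤ 1·1.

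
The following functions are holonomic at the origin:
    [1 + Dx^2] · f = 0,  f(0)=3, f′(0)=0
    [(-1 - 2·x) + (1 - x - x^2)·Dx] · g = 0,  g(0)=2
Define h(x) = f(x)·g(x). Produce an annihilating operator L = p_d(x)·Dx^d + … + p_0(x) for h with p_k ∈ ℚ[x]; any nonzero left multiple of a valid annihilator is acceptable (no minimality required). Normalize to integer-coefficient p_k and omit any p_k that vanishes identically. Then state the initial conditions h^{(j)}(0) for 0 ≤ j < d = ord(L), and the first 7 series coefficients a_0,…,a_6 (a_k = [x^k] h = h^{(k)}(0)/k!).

L = (1 + x + x^2) + (2 + 4·x)·Dx + (-1 + x + x^2)·Dx^2  (order 2).
h: a_k = 6, 6, 9, 15, 97/4, 157/4, 7619/120, …
ICs: h(0) = 6, h′(0) = 6.

f: a_k = 3, 0, -3/2, 0, 1/8, 0, -1/240, …
g: a_k = 2, 2, 4, 6, 10, 16, 26, …
f·g: L₀ = L_f ⊗_s L_g, ord ≤ 2·1.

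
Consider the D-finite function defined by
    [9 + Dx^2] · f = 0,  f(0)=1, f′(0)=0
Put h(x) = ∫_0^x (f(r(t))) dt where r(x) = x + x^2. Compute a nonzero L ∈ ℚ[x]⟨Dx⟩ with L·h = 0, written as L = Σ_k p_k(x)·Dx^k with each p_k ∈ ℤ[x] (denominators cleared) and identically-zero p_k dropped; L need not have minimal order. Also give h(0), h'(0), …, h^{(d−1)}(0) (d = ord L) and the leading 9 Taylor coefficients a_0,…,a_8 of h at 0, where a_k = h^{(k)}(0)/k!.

L = (9 + 54·x + 108·x^2 + 72·x^3)·Dx - 2·Dx^2 + (1 + 2·x)·Dx^3  (order 3).
h: a_k = 0, 1, 0, -3/2, -9/4, -9/40, 9/4, 1539/560, 297/320, …
ICs: h(0) = 0, h′(0) = 1, h′′(0) = 0.

f: a_k = 1, 0, -9/2, 0, 27/8, 0, -81/80, 0, 729/4480, …
Change of var in L_f (x↦r) gives L₀.
h=∫₀ˣh₀: take L = L₀·Dx.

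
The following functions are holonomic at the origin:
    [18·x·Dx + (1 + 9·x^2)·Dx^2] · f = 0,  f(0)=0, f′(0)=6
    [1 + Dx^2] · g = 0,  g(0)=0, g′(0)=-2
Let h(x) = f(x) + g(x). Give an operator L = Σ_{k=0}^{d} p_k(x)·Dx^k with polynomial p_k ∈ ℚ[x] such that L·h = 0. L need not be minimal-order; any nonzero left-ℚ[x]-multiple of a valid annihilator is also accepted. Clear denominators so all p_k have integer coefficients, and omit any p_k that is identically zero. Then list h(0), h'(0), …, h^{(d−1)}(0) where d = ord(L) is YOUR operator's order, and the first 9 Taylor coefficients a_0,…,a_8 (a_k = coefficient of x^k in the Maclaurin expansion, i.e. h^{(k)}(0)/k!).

L = (-1926·x + 17820·x^3 + 1458·x^5)·Dx + (-17 + 351·x^2 + 4617·x^4 + 729·x^6)·Dx^2 + (-1926·x + 17820·x^3 + 1458·x^5)·Dx^3 + (-17 + 351·x^2 + 4617·x^4 + 729·x^6)·Dx^4  (order 4).
h: a_k = 0, 4, 0, -53/3, 0, 5831/60, 0, -1574639/2520, 0, …
ICs: h(0) = 0, h′(0) = 4, h′′(0) = 0, h′′′(0) = -106.

f: a_k = 0, 6, 0, -18, 0, 486/5, 0, -4374/7, 0, …
g: a_k = 0, -2, 0, 1/3, 0, -1/60, 0, 1/2520, 0, …
f+g: L₀ = lclm(L_f,L_g), ord ≤ 2+2.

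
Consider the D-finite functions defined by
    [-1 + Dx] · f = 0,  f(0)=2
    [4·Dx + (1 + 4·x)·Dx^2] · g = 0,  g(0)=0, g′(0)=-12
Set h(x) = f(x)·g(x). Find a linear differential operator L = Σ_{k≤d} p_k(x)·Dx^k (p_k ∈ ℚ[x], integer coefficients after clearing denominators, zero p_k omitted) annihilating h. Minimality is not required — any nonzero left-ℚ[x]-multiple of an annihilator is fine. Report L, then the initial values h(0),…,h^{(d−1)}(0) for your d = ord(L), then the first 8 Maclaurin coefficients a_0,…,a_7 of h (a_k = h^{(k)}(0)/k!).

f: a_k = 2, 2, 1, 1/3, 1/12, 1/60, 1/360, 1/2520, …
g: a_k = 0, -12, 24, -64, 192, -3072/5, 2048, -49152/7, …
Product ⇒ symmetric product L₀, ord ≤ 2.
L = (-3 + 4·x) + (2 - 8·x)·Dx + (1 + 4·x)·Dx^2  (order 2).
h: a_k = 0, -24, 24, -92, 276, -4509/5, 9119/3, -2205587/210, …
ICs: h(0) = 0, h′(0) = -24.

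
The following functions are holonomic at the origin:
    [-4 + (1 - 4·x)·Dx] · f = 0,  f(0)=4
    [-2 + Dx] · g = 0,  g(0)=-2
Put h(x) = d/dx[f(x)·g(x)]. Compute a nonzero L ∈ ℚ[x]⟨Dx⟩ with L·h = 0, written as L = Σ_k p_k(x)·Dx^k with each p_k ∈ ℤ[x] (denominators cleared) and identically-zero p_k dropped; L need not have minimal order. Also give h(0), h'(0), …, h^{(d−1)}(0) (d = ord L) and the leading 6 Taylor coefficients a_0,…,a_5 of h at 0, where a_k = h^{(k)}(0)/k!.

L = (26 - 48·x + 32·x^2) + (-3 + 16·x - 16·x^2)·Dx  (order 1).
h: a_k = -48, -416, -2528, -13504, -202592/3, -4862272/15, …
ICs: h(0) = -48.

f: a_k = 4, 16, 64, 256, 1024, 4096, …
g: a_k = -2, -4, -4, -8/3, -4/3, -8/15, …
L₀ := L_f ⊗_s L_g (sym. prod.), ord ≤ 1.
Derive L from L₀ (diff closure).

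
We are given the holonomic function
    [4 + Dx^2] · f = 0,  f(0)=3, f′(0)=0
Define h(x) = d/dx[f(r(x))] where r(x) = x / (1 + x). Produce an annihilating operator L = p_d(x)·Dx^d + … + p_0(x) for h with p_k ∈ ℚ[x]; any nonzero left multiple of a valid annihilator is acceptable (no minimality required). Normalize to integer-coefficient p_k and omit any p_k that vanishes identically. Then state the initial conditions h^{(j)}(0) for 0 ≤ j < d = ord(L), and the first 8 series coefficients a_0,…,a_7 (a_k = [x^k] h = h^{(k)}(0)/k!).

L = (10 + 12·x + 6·x^2) + (6 + 18·x + 18·x^2 + 6·x^3)·Dx + (1 + 4·x + 6·x^2 + 4·x^3 + x^4)·Dx^2  (order 2).
h: a_k = 0, -12, 36, -64, 80, -308/5, -84/5, 18832/105, …
ICs: h(0) = 0, h′(0) = -12.

f: a_k = 3, 0, -6, 0, 2, 0, -4/15, 0, …
f∘r: x↦r, Dx↦Dx/r' in L_f ⇒ L₀.
Differentiate: ansatz ord ≤ ord L₀ ⇒ L.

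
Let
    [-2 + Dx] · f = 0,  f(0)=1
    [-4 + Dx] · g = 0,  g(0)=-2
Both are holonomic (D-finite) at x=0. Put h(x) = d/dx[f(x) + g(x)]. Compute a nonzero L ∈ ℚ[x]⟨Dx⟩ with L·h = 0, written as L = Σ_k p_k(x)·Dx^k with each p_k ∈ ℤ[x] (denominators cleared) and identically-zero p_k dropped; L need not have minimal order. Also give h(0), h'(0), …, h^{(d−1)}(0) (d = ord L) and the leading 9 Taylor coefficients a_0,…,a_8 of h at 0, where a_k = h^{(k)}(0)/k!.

L = 8 - 6·Dx + Dx^2  (order 2).
h: a_k = -6, -28, -60, -248/3, -84, -1016/15, -136/3, -1168/45, -1364/105, …
ICs: h(0) = -6, h′(0) = -28.

f: a_k = 1, 2, 2, 4/3, 2/3, 4/15, 4/45, 8/315, 2/315, …
g: a_k = -2, -8, -16, -64/3, -64/3, -256/15, -512/45, -2048/315, -1024/315, …
L₀ := lclm(L_f,L_g); ord L₀ ≤ 1+1.
h₀' ⇒ L via d/dx closure of L₀.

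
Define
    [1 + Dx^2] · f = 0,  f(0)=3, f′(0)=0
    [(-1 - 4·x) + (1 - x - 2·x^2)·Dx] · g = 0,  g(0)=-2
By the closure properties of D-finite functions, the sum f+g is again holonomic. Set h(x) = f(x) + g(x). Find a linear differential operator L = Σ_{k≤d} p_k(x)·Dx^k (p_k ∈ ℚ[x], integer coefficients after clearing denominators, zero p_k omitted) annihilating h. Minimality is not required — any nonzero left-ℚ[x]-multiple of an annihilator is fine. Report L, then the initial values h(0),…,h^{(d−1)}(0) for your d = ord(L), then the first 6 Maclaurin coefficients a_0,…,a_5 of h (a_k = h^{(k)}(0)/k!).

f: a_k = 3, 0, -3/2, 0, 1/8, 0, …
g: a_k = -2, -2, -6, -10, -22, -42, …
L₀ := lclm(L_f,L_g); ord L₀ ≤ 2+1.
L = (-31 - 146·x - 133·x^2 - 184·x^3 - 20·x^4 - 16·x^5) + (7 + 3·x - 3·x^2 - 37·x^3 - 42·x^4 - 12·x^5 - 8·x^6)·Dx + (-31 - 146·x - 133·x^2 - 184·x^3 - 20·x^4 - 16·x^5)·Dx^2 + (7 + 3·x - 3·x^2 - 37·x^3 - 42·x^4 - 12·x^5 - 8·x^6)·Dx^3  (order 3).
h: a_k = 1, -2, -15/2, -10, -175/8, -42, …
ICs: h(0) = 1, h′(0) = -2, h′′(0) = -15.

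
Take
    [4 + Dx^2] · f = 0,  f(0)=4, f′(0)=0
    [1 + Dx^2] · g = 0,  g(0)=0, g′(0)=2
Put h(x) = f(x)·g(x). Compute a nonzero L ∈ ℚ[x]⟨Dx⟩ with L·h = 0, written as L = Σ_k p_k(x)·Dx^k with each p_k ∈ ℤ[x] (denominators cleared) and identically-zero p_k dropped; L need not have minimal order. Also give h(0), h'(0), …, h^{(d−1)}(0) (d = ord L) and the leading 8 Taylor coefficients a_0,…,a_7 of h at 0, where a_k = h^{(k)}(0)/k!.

L = 9 + 10·Dx^2 + Dx^4  (order 4).
h: a_k = 0, 8, 0, -52/3, 0, 121/15, 0, -1093/630, …
ICs: h(0) = 0, h′(0) = 8, h′′(0) = 0, h′′′(0) = -104.

f: a_k = 4, 0, -8, 0, 8/3, 0, -16/45, 0, …
g: a_k = 0, 2, 0, -1/3, 0, 1/60, 0, -1/2520, …
h₀=f·g: eliminate ⇒ L₀, order ≤ 2·2.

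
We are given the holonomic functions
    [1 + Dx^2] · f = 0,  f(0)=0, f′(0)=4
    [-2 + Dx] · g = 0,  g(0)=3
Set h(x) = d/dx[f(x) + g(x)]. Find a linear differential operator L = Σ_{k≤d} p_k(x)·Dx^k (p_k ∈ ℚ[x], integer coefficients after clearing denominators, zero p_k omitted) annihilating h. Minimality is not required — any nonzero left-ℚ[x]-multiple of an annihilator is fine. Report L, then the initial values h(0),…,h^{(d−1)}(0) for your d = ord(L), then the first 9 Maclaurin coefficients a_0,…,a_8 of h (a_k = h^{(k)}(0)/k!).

f: a_k = 0, 4, 0, -2/3, 0, 1/30, 0, -1/1260, 0, …
g: a_k = 3, 6, 6, 4, 2, 4/5, 4/15, 8/105, 2/105, …
h₀=f+g: left-lcm gives L₀, ord ≤ 3.
h=h₀': d/dx-closure on L₀ ⇒ L.
L = 2 - Dx + 2·Dx^2 - Dx^3  (order 3).
h: a_k = 10, 12, 10, 8, 25/6, 8/5, 19/36, 16/105, 11/288, …
ICs: h(0) = 10, h′(0) = 12, h′′(0) = 20.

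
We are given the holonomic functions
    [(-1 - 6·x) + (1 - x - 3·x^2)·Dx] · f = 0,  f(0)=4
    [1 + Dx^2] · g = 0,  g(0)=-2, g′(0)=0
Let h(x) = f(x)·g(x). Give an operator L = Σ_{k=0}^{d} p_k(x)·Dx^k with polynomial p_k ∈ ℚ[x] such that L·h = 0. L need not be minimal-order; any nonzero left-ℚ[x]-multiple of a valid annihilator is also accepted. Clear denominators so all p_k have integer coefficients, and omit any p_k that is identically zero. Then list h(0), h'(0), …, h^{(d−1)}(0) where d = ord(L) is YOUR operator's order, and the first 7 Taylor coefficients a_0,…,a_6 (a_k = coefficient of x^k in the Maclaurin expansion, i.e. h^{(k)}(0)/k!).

f: a_k = 4, 4, 16, 28, 76, 160, 388, …
g: a_k = -2, 0, 1, 0, -1/12, 0, 1/360, …
Sym-product of L_f,L_g gives L₀ (≤ ord 2).
L = (5 + x + 3·x^2) + (2 + 12·x)·Dx + (-1 + x + 3·x^2)·Dx^2  (order 2).
h: a_k = -8, -8, -28, -52, -409/3, -877/3, -63119/90, …
ICs: h(0) = -8, h′(0) = -8.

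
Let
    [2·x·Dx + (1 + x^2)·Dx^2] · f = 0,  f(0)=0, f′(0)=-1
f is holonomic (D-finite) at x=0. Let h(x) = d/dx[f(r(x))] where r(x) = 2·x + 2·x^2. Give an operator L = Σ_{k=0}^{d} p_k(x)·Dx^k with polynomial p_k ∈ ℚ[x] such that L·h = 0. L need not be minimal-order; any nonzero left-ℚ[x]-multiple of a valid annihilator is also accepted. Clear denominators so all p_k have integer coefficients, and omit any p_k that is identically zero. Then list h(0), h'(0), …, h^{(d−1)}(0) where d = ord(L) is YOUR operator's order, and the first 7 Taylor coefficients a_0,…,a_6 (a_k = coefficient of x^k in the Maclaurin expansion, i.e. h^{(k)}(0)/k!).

f: a_k = 0, -1, 0, 1/3, 0, -1/5, 0, …
Change of var in L_f (x↦r) gives L₀.
Differentiate: ansatz ord ≤ ord L₀ ⇒ L.
L = (-2 + 8·x + 32·x^2 + 48·x^3 + 24·x^4) + (1 + 2·x + 4·x^2 + 16·x^3 + 20·x^4 + 8·x^5)·Dx  (order 1).
h: a_k = -2, -4, 8, 32, 8, -176, -320, …
ICs: h(0) = -2.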